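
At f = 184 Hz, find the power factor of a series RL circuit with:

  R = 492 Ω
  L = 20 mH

Step 1 — Angular frequency: ω = 2π·f = 2π·184 = 1156 rad/s.
Step 2 — Component impedances:
  R: Z = R = 492 Ω
  L: Z = jωL = j·1156·0.02 = 0 + j23.12 Ω
Step 3 — Series combination: Z_total = R + L = 492 + j23.12 Ω = 492.5∠2.7° Ω.
Step 4 — Power factor: PF = cos(φ) = Re(Z)/|Z| = 492/492.54 = 0.9989.
Step 5 — Type: Im(Z) = 23.12 ⇒ lagging (phase φ = 2.7°).

PF = 0.9989 (lagging, φ = 2.7°)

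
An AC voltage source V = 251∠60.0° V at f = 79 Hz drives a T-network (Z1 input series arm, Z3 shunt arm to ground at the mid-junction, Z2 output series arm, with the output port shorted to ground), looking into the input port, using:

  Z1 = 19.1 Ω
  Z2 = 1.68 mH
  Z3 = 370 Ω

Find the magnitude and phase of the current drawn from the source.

Step 1 — Angular frequency: ω = 2π·f = 2π·79 = 496.4 rad/s.
Step 2 — Component impedances:
  Z1: Z = R = 19.1 Ω
  Z2: Z = jωL = j·496.4·0.00168 = 0 + j0.8339 Ω
  Z3: Z = R = 370 Ω
Step 3 — With the output port shorted to ground, the output series arm Z2 runs from the junction to ground; the shunt arm Z3 also runs from the junction to ground. They appear in parallel: Z3 || Z2 = 0.001879 + j0.8339 Ω.
Step 4 — Series with input arm Z1: Z_in = Z1 + (Z3 || Z2) = 19.1 + j0.8339 Ω = 19.12∠2.5° Ω.
Step 5 — Source phasor: V = 251∠60.0° V = 125.5 + j217.4 V.
Step 6 — Ohm's law: I = V / Z_total = (125.5 + j217.4) / (19.1 + j0.8339) = 7.053 + j11.07 A.
Step 7 — Convert to polar: |I| = 13.13 A, ∠I = 57.5°.

I = 13.13∠57.5° A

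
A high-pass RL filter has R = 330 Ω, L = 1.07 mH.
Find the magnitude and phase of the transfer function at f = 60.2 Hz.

Step 1 — Angular frequency: ω = 2π·60.2 = 378.2 rad/s.
Step 2 — Transfer function: H(jω) = jωL/(R + jωL).
Step 3 — Numerator jωL = j·0.4047; denominator R + jωL = 330 + j0.4047.
Step 4 — H = 1.504e-06 + j0.001226.
Step 5 — Magnitude: |H| = 0.001226 (-58.2 dB); phase: φ = 89.9°.

|H| = 0.001226 (-58.2 dB), φ = 89.9°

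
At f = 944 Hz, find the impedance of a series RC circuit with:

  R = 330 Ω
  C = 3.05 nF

Step 1 — Angular frequency: ω = 2π·f = 2π·944 = 5931 rad/s.
Step 2 — Component impedances:
  R: Z = R = 330 Ω
  C: Z = 1/(jωC) = -j/(ω·C) = 0 - j5.528e+04 Ω
Step 3 — Series combination: Z_total = R + C = 330 - j5.528e+04 Ω = 5.528e+04∠-89.7° Ω.

Z = 330 - j5.528e+04 Ω = 5.528e+04∠-89.7° Ω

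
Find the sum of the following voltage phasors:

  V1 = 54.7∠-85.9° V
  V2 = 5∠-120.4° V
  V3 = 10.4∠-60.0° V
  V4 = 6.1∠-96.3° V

Step 1 — Convert each phasor to rectangular form:
  V1 = 54.7·(cos(-85.9°) + j·sin(-85.9°)) = 3.911 - j54.56 V
  V2 = 5·(cos(-120.4°) + j·sin(-120.4°)) = -2.53 - j4.313 V
  V3 = 10.4·(cos(-60.0°) + j·sin(-60.0°)) = 5.2 - j9.007 V
  V4 = 6.1·(cos(-96.3°) + j·sin(-96.3°)) = -0.6694 - j6.063 V
Step 2 — Sum components: V_total = 5.911 - j73.94 V.
Step 3 — Convert to polar: |V_total| = 74.18 V, ∠V_total = -85.4°.

V_total = 74.18∠-85.4° V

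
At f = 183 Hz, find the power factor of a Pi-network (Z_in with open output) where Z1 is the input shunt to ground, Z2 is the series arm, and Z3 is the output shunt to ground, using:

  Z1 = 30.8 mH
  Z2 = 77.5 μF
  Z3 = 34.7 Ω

Step 1 — Angular frequency: ω = 2π·f = 2π·183 = 1150 rad/s.
Step 2 — Component impedances:
  Z1: Z = jωL = j·1150·0.0308 = 0 + j35.41 Ω
  Z2: Z = 1/(jωC) = -j/(ω·C) = 0 - j11.22 Ω
  Z3: Z = R = 34.7 Ω
Step 3 — With open output, the series arm Z2 and the output shunt Z3 appear in series to ground: Z2 + Z3 = 34.7 - j11.22 Ω.
Step 4 — Parallel with input shunt Z1: Z_in = Z1 || (Z2 + Z3) = 24.32 + j18.46 Ω = 30.53∠37.2° Ω.
Step 5 — Power factor: PF = cos(φ) = Re(Z)/|Z| = 24.32/30.53 = 0.7966.
Step 6 — Type: Im(Z) = 18.46 ⇒ lagging (phase φ = 37.2°).

PF = 0.7966 (lagging, φ = 37.2°)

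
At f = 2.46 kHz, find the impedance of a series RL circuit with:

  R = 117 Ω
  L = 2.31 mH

Step 1 — Angular frequency: ω = 2π·f = 2π·2460 = 1.546e+04 rad/s.
Step 2 — Component impedances:
  R: Z = R = 117 Ω
  L: Z = jωL = j·1.546e+04·0.00231 = 0 + j35.7 Ω
Step 3 — Series combination: Z_total = R + L = 117 + j35.7 Ω = 122.3∠17.0° Ω.

Z = 117 + j35.7 Ω = 122.3∠17.0° Ω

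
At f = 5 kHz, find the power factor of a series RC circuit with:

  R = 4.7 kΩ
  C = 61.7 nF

Step 1 — Angular frequency: ω = 2π·f = 2π·5000 = 3.142e+04 rad/s.
Step 2 — Component impedances:
  R: Z = R = 4700 Ω
  C: Z = 1/(jωC) = -j/(ω·C) = 0 - j515.9 Ω
Step 3 — Series combination: Z_total = R + C = 4700 - j515.9 Ω = 4728∠-6.3° Ω.
Step 4 — Power factor: PF = cos(φ) = Re(Z)/|Z| = 4700/4728.2 = 0.994.
Step 5 — Type: Im(Z) = -515.9 ⇒ leading (phase φ = -6.3°).

PF = 0.994 (leading, φ = -6.3°)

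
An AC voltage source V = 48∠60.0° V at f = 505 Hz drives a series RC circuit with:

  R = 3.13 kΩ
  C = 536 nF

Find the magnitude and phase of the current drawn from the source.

Step 1 — Angular frequency: ω = 2π·f = 2π·505 = 3173 rad/s.
Step 2 — Component impedances:
  R: Z = R = 3130 Ω
  C: Z = 1/(jωC) = -j/(ω·C) = 0 - j588 Ω
Step 3 — Series combination: Z_total = R + C = 3130 - j588 Ω = 3185∠-10.6° Ω.
Step 4 — Source phasor: V = 48∠60.0° V = 24 + j41.57 V.
Step 5 — Ohm's law: I = V / Z_total = (24 + j41.57) / (3130 - j588) = 0.004997 + j0.01422 A.
Step 6 — Convert to polar: |I| = 0.01507 A, ∠I = 70.6°.

I = 0.01507∠70.6° A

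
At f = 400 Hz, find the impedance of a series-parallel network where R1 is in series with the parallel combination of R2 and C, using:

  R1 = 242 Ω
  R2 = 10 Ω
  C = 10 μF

Step 1 — Angular frequency: ω = 2π·f = 2π·400 = 2513 rad/s.
Step 2 — Component impedances:
  R1: Z = R = 242 Ω
  R2: Z = R = 10 Ω
  C: Z = 1/(jωC) = -j/(ω·C) = 0 - j39.79 Ω
Step 3 — Parallel branch: R2 || C = 1/(1/R2 + 1/C) = 9.406 - j2.364 Ω.
Step 4 — Series with R1: Z_total = R1 + (R2 || C) = 251.4 - j2.364 Ω = 251.4∠-0.5° Ω.

Z = 251.4 - j2.364 Ω = 251.4∠-0.5° Ω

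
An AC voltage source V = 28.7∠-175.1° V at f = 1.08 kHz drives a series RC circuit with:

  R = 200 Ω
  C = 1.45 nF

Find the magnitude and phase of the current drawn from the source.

Step 1 — Angular frequency: ω = 2π·f = 2π·1080 = 6786 rad/s.
Step 2 — Component impedances:
  R: Z = R = 200 Ω
  C: Z = 1/(jωC) = -j/(ω·C) = 0 - j1.016e+05 Ω
Step 3 — Series combination: Z_total = R + C = 200 - j1.016e+05 Ω = 1.016e+05∠-89.9° Ω.
Step 4 — Source phasor: V = 28.7∠-175.1° V = -28.6 - j2.451 V.
Step 5 — Ohm's law: I = V / Z_total = (-28.6 - j2.451) / (200 - j1.016e+05) = 2.357e-05 - j0.0002814 A.
Step 6 — Convert to polar: |I| = 0.0002824 A, ∠I = -85.2°.

I = 0.0002824∠-85.2° A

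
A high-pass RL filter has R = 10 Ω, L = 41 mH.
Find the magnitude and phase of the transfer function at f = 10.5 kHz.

Step 1 — Angular frequency: ω = 2π·1.05e+04 = 6.597e+04 rad/s.
Step 2 — Transfer function: H(jω) = jωL/(R + jωL).
Step 3 — Numerator jωL = j·2705; denominator R + jωL = 10 + j2705.
Step 4 — H = 1 + j0.003697.
Step 5 — Magnitude: |H| = 1 (-0.0 dB); phase: φ = 0.2°.

|H| = 1 (-0.0 dB), φ = 0.2°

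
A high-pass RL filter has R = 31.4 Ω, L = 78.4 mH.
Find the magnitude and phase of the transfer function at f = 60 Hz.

Step 1 — Angular frequency: ω = 2π·60 = 377 rad/s.
Step 2 — Transfer function: H(jω) = jωL/(R + jωL).
Step 3 — Numerator jωL = j·29.56; denominator R + jωL = 31.4 + j29.56.
Step 4 — H = 0.4698 + j0.4991.
Step 5 — Magnitude: |H| = 0.6854 (-3.3 dB); phase: φ = 46.7°.

|H| = 0.6854 (-3.3 dB), φ = 46.7°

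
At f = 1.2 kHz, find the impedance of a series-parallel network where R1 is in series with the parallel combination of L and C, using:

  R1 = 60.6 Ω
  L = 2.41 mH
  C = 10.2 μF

Step 1 — Angular frequency: ω = 2π·f = 2π·1200 = 7540 rad/s.
Step 2 — Component impedances:
  R1: Z = R = 60.6 Ω
  L: Z = jωL = j·7540·0.00241 = 0 + j18.17 Ω
  C: Z = 1/(jωC) = -j/(ω·C) = 0 - j13 Ω
Step 3 — Parallel branch: L || C = 1/(1/L + 1/C) = 0 - j45.72 Ω.
Step 4 — Series with R1: Z_total = R1 + (L || C) = 60.6 - j45.72 Ω = 75.91∠-37.0° Ω.

Z = 60.6 - j45.72 Ω = 75.91∠-37.0° Ω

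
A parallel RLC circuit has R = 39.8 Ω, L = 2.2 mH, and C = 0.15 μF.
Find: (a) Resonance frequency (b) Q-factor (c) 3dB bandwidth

Step 1 — Resonance: ω₀ = 1/√(LC) = 1/√(0.0022·1.5e-07) = 5.505e+04 rad/s.
Step 2 — f₀ = ω₀/(2π) = 8761 Hz.
Step 3 — Parallel Q: Q = R/(ω₀L) = 39.8/(5.505e+04·0.0022) = 0.3286.
Step 4 — Bandwidth: Δω = ω₀/Q = 1.675e+05 rad/s; BW = Δω/(2π) = 2.666e+04 Hz.

(a) f₀ = 8761 Hz  (b) Q = 0.3286  (c) BW = 2.666e+04 Hz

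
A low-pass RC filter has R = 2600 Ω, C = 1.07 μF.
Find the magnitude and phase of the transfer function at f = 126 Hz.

Step 1 — Angular frequency: ω = 2π·126 = 791.7 rad/s.
Step 2 — Transfer function: H(jω) = 1/(1 + jωRC).
Step 3 — Denominator: 1 + jωRC = 1 + j·791.7·2600·1.07e-06 = 1 + j2.202.
Step 4 — H = 0.1709 - j0.3764.
Step 5 — Magnitude: |H| = 0.4134 (-7.7 dB); phase: φ = -65.6°.

|H| = 0.4134 (-7.7 dB), φ = -65.6°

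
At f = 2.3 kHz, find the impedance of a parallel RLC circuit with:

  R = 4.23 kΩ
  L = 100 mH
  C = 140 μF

Step 1 — Angular frequency: ω = 2π·f = 2π·2300 = 1.445e+04 rad/s.
Step 2 — Component impedances:
  R: Z = R = 4230 Ω
  L: Z = jωL = j·1.445e+04·0.1 = 0 + j1445 Ω
  C: Z = 1/(jωC) = -j/(ω·C) = 0 - j0.4943 Ω
Step 3 — Parallel combination: 1/Z_total = 1/R + 1/L + 1/C; Z_total = 5.779e-05 - j0.4944 Ω = 0.4944∠-90.0° Ω.

Z = 5.779e-05 - j0.4944 Ω = 0.4944∠-90.0° Ω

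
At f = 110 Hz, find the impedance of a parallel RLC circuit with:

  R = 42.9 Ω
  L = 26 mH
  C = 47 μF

Step 1 — Angular frequency: ω = 2π·f = 2π·110 = 691.2 rad/s.
Step 2 — Component impedances:
  R: Z = R = 42.9 Ω
  L: Z = jωL = j·691.2·0.026 = 0 + j17.97 Ω
  C: Z = 1/(jωC) = -j/(ω·C) = 0 - j30.78 Ω
Step 3 — Parallel combination: 1/Z_total = 1/R + 1/L + 1/C; Z_total = 21.58 + j21.45 Ω = 30.43∠44.8° Ω.

Z = 21.58 + j21.45 Ω = 30.43∠44.8° Ω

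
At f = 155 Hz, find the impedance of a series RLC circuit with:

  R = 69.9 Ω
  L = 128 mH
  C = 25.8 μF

Step 1 — Angular frequency: ω = 2π·f = 2π·155 = 973.9 rad/s.
Step 2 — Component impedances:
  R: Z = R = 69.9 Ω
  L: Z = jωL = j·973.9·0.128 = 0 + j124.7 Ω
  C: Z = 1/(jωC) = -j/(ω·C) = 0 - j39.8 Ω
Step 3 — Series combination: Z_total = R + L + C = 69.9 + j84.86 Ω = 109.9∠50.5° Ω.

Z = 69.9 + j84.86 Ω = 109.9∠50.5° Ω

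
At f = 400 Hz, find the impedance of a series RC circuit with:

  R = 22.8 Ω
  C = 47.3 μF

Step 1 — Angular frequency: ω = 2π·f = 2π·400 = 2513 rad/s.
Step 2 — Component impedances:
  R: Z = R = 22.8 Ω
  C: Z = 1/(jωC) = -j/(ω·C) = 0 - j8.412 Ω
Step 3 — Series combination: Z_total = R + C = 22.8 - j8.412 Ω = 24.3∠-20.3° Ω.

Z = 22.8 - j8.412 Ω = 24.3∠-20.3° Ω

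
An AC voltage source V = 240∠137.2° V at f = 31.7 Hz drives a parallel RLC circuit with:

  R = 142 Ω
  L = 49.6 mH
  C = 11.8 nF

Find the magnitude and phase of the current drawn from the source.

Step 1 — Angular frequency: ω = 2π·f = 2π·31.7 = 199.2 rad/s.
Step 2 — Component impedances:
  R: Z = R = 142 Ω
  L: Z = jωL = j·199.2·0.0496 = 0 + j9.879 Ω
  C: Z = 1/(jωC) = -j/(ω·C) = 0 - j4.255e+05 Ω
Step 3 — Parallel combination: 1/Z_total = 1/R + 1/L + 1/C; Z_total = 0.684 + j9.832 Ω = 9.856∠86.0° Ω.
Step 4 — Source phasor: V = 240∠137.2° V = -176.1 + j163.1 V.
Step 5 — Ohm's law: I = V / Z_total = (-176.1 + j163.1) / (0.684 + j9.832) = 15.27 + j18.97 A.
Step 6 — Convert to polar: |I| = 24.35 A, ∠I = 51.2°.

I = 24.35∠51.2° A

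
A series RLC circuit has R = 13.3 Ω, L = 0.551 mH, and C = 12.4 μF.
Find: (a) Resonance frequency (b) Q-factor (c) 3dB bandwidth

Step 1 — Resonance condition Im(Z)=0 gives ω₀ = 1/√(LC).
Step 2 — ω₀ = 1/√(0.000551·1.24e-05) = 1.21e+04 rad/s.
Step 3 — f₀ = ω₀/(2π) = 1925 Hz.
Step 4 — Series Q: Q = ω₀L/R = 1.21e+04·0.000551/13.3 = 0.5012.
Step 5 — 3dB bandwidth: Δω = ω₀/Q = 2.414e+04 rad/s; BW = Δω/(2π) = 3842 Hz.

(a) f₀ = 1925 Hz  (b) Q = 0.5012  (c) BW = 3842 Hz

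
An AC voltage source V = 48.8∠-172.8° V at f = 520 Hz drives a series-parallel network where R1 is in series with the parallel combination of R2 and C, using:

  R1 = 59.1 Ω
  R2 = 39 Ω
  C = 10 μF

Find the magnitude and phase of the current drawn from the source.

Step 1 — Angular frequency: ω = 2π·f = 2π·520 = 3267 rad/s.
Step 2 — Component impedances:
  R1: Z = R = 59.1 Ω
  R2: Z = R = 39 Ω
  C: Z = 1/(jωC) = -j/(ω·C) = 0 - j30.61 Ω
Step 3 — Parallel branch: R2 || C = 1/(1/R2 + 1/C) = 14.86 - j18.94 Ω.
Step 4 — Series with R1: Z_total = R1 + (R2 || C) = 73.96 - j18.94 Ω = 76.35∠-14.4° Ω.
Step 5 — Source phasor: V = 48.8∠-172.8° V = -48.42 - j6.116 V.
Step 6 — Ohm's law: I = V / Z_total = (-48.42 - j6.116) / (73.96 - j18.94) = -0.5944 - j0.2349 A.
Step 7 — Convert to polar: |I| = 0.6391 A, ∠I = -158.4°.

I = 0.6391∠-158.4° A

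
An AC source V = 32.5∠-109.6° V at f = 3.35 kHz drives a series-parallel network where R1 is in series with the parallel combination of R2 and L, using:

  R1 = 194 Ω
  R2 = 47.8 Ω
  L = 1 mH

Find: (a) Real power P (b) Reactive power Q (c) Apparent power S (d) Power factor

Step 1 — Angular frequency: ω = 2π·f = 2π·3350 = 2.105e+04 rad/s.
Step 2 — Component impedances:
  R1: Z = R = 194 Ω
  R2: Z = R = 47.8 Ω
  L: Z = jωL = j·2.105e+04·0.001 = 0 + j21.05 Ω
Step 3 — Parallel branch: R2 || L = 1/(1/R2 + 1/L) = 7.763 + j17.63 Ω.
Step 4 — Series with R1: Z_total = R1 + (R2 || L) = 201.8 + j17.63 Ω = 202.5∠5.0° Ω.
Step 5 — Source phasor: V = 32.5∠-109.6° V = -10.9 - j30.62 V.
Step 6 — Current: I = V / Z = -0.06678 - j0.1459 A = 0.1605∠-114.6° A.
Step 7 — Complex power: S = V·I* = 5.195 + j0.454 VA.
Step 8 — Real power: P = Re(S) = 5.195 W.
Step 9 — Reactive power: Q = Im(S) = 0.454 VAR.
Step 10 — Apparent power: |S| = 5.215 VA.
Step 11 — Power factor: PF = P/|S| = 0.9962 (lagging).

(a) P = 5.195 W  (b) Q = 0.454 VAR  (c) S = 5.215 VA  (d) PF = 0.9962 (lagging)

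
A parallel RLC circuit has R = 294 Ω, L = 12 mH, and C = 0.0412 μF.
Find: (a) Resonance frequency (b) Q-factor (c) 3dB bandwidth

Step 1 — Resonance: ω₀ = 1/√(LC) = 1/√(0.012·4.12e-08) = 4.497e+04 rad/s.
Step 2 — f₀ = ω₀/(2π) = 7158 Hz.
Step 3 — Parallel Q: Q = R/(ω₀L) = 294/(4.497e+04·0.012) = 0.5448.
Step 4 — Bandwidth: Δω = ω₀/Q = 8.256e+04 rad/s; BW = Δω/(2π) = 1.314e+04 Hz.

(a) f₀ = 7158 Hz  (b) Q = 0.5448  (c) BW = 1.314e+04 Hz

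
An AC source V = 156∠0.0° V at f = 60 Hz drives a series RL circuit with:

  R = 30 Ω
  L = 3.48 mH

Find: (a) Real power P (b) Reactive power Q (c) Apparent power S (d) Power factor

Step 1 — Angular frequency: ω = 2π·f = 2π·60 = 377 rad/s.
Step 2 — Component impedances:
  R: Z = R = 30 Ω
  L: Z = jωL = j·377·0.00348 = 0 + j1.312 Ω
Step 3 — Series combination: Z_total = R + L = 30 + j1.312 Ω = 30.03∠2.5° Ω.
Step 4 — Source phasor: V = 156∠0.0° V = 156 V.
Step 5 — Current: I = V / Z = 5.19 - j0.227 A = 5.195∠-2.5° A.
Step 6 — Complex power: S = V·I* = 809.7 + j35.41 VA.
Step 7 — Real power: P = Re(S) = 809.7 W.
Step 8 — Reactive power: Q = Im(S) = 35.41 VAR.
Step 9 — Apparent power: |S| = 810.4 VA.
Step 10 — Power factor: PF = P/|S| = 0.999 (lagging).

(a) P = 809.7 W  (b) Q = 35.41 VAR  (c) S = 810.4 VA  (d) PF = 0.999 (lagging)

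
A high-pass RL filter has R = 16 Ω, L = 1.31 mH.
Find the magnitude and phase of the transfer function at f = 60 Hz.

Step 1 — Angular frequency: ω = 2π·60 = 377 rad/s.
Step 2 — Transfer function: H(jω) = jωL/(R + jωL).
Step 3 — Numerator jωL = j·0.4939; denominator R + jωL = 16 + j0.4939.
Step 4 — H = 0.0009518 + j0.03084.
Step 5 — Magnitude: |H| = 0.03085 (-30.2 dB); phase: φ = 88.2°.

|H| = 0.03085 (-30.2 dB), φ = 88.2°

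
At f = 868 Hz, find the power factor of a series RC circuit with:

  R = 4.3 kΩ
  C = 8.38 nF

Step 1 — Angular frequency: ω = 2π·f = 2π·868 = 5454 rad/s.
Step 2 — Component impedances:
  R: Z = R = 4300 Ω
  C: Z = 1/(jωC) = -j/(ω·C) = 0 - j2.188e+04 Ω
Step 3 — Series combination: Z_total = R + C = 4300 - j2.188e+04 Ω = 2.23e+04∠-78.9° Ω.
Step 4 — Power factor: PF = cos(φ) = Re(Z)/|Z| = 4300/2.23e+04 = 0.1928.
Step 5 — Type: Im(Z) = -2.188e+04 ⇒ leading (phase φ = -78.9°).

PF = 0.1928 (leading, φ = -78.9°)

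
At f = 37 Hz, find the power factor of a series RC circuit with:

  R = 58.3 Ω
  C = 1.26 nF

Step 1 — Angular frequency: ω = 2π·f = 2π·37 = 232.5 rad/s.
Step 2 — Component impedances:
  R: Z = R = 58.3 Ω
  C: Z = 1/(jωC) = -j/(ω·C) = 0 - j3.414e+06 Ω
Step 3 — Series combination: Z_total = R + C = 58.3 - j3.414e+06 Ω = 3.414e+06∠-90.0° Ω.
Step 4 — Power factor: PF = cos(φ) = Re(Z)/|Z| = 58.3/3.414e+06 = 1.708e-05.
Step 5 — Type: Im(Z) = -3.414e+06 ⇒ leading (phase φ = -90.0°).

PF = 1.708e-05 (leading, φ = -90.0°)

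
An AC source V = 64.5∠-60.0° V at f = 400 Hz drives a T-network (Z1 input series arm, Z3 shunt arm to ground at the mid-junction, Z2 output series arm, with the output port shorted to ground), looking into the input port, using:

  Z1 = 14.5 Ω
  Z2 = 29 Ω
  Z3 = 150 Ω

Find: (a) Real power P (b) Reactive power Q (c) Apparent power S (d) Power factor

Step 1 — Angular frequency: ω = 2π·f = 2π·400 = 2513 rad/s.
Step 2 — Component impedances:
  Z1: Z = R = 14.5 Ω
  Z2: Z = R = 29 Ω
  Z3: Z = R = 150 Ω
Step 3 — With the output port shorted to ground, the output series arm Z2 runs from the junction to ground; the shunt arm Z3 also runs from the junction to ground. They appear in parallel: Z3 || Z2 = 24.3 Ω.
Step 4 — Series with input arm Z1: Z_in = Z1 + (Z3 || Z2) = 38.8 Ω = 38.8∠0.0° Ω.
Step 5 — Source phasor: V = 64.5∠-60.0° V = 32.25 - j55.86 V.
Step 6 — Current: I = V / Z = 0.8311 - j1.44 A = 1.662∠-60.0° A.
Step 7 — Complex power: S = V·I* = 107.2 VA.
Step 8 — Real power: P = Re(S) = 107.2 W.
Step 9 — Reactive power: Q = Im(S) = 0 VAR.
Step 10 — Apparent power: |S| = 107.2 VA.
Step 11 — Power factor: PF = P/|S| = 1 (unity).

(a) P = 107.2 W  (b) Q = 0 VAR  (c) S = 107.2 VA  (d) PF = 1 (unity)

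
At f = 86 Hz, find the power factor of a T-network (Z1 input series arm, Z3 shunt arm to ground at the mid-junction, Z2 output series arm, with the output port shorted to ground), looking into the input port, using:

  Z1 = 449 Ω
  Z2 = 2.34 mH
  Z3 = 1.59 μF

Step 1 — Angular frequency: ω = 2π·f = 2π·86 = 540.4 rad/s.
Step 2 — Component impedances:
  Z1: Z = R = 449 Ω
  Z2: Z = jωL = j·540.4·0.00234 = 0 + j1.264 Ω
  Z3: Z = 1/(jωC) = -j/(ω·C) = 0 - j1164 Ω
Step 3 — With the output port shorted to ground, the output series arm Z2 runs from the junction to ground; the shunt arm Z3 also runs from the junction to ground. They appear in parallel: Z3 || Z2 = 0 + j1.266 Ω.
Step 4 — Series with input arm Z1: Z_in = Z1 + (Z3 || Z2) = 449 + j1.266 Ω = 449∠0.2° Ω.
Step 5 — Power factor: PF = cos(φ) = Re(Z)/|Z| = 449/449 = 1.
Step 6 — Type: Im(Z) = 1.266 ⇒ lagging (phase φ = 0.2°).

PF = 1 (lagging, φ = 0.2°)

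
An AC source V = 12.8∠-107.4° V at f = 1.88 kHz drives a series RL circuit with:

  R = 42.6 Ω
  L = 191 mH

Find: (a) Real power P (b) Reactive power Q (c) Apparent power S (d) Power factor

Step 1 — Angular frequency: ω = 2π·f = 2π·1880 = 1.181e+04 rad/s.
Step 2 — Component impedances:
  R: Z = R = 42.6 Ω
  L: Z = jωL = j·1.181e+04·0.191 = 0 + j2256 Ω
Step 3 — Series combination: Z_total = R + L = 42.6 + j2256 Ω = 2257∠88.9° Ω.
Step 4 — Source phasor: V = 12.8∠-107.4° V = -3.828 - j12.21 V.
Step 5 — Current: I = V / Z = -0.005444 + j0.001594 A = 0.005672∠163.7° A.
Step 6 — Complex power: S = V·I* = 0.001371 + j0.07259 VA.
Step 7 — Real power: P = Re(S) = 0.001371 W.
Step 8 — Reactive power: Q = Im(S) = 0.07259 VAR.
Step 9 — Apparent power: |S| = 0.07261 VA.
Step 10 — Power factor: PF = P/|S| = 0.01888 (lagging).

(a) P = 0.001371 W  (b) Q = 0.07259 VAR  (c) S = 0.07261 VA  (d) PF = 0.01888 (lagging)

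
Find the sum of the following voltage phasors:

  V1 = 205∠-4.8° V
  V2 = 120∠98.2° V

Step 1 — Convert each phasor to rectangular form:
  V1 = 205·(cos(-4.8°) + j·sin(-4.8°)) = 204.3 - j17.15 V
  V2 = 120·(cos(98.2°) + j·sin(98.2°)) = -17.12 + j118.8 V
Step 2 — Sum components: V_total = 187.2 + j101.6 V.
Step 3 — Convert to polar: |V_total| = 213 V, ∠V_total = 28.5°.

V_total = 213∠28.5° V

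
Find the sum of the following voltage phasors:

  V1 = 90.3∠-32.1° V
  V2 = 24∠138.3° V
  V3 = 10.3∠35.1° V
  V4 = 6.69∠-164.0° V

Step 1 — Convert each phasor to rectangular form:
  V1 = 90.3·(cos(-32.1°) + j·sin(-32.1°)) = 76.5 - j47.99 V
  V2 = 24·(cos(138.3°) + j·sin(138.3°)) = -17.92 + j15.97 V
  V3 = 10.3·(cos(35.1°) + j·sin(35.1°)) = 8.427 + j5.923 V
  V4 = 6.69·(cos(-164.0°) + j·sin(-164.0°)) = -6.431 - j1.844 V
Step 2 — Sum components: V_total = 60.57 - j27.94 V.
Step 3 — Convert to polar: |V_total| = 66.71 V, ∠V_total = -24.8°.

V_total = 66.71∠-24.8° V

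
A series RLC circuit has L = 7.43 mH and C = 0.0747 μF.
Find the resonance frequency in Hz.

Step 1 — Resonance condition Im(Z)=0 gives ω₀ = 1/√(LC).
Step 2 — ω₀ = 1/√(0.00743·7.47e-08) = 4.245e+04 rad/s.
Step 3 — f₀ = ω₀/(2π) = 6756 Hz.

f₀ = 6756 Hz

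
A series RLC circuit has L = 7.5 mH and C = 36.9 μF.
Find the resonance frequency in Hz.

Step 1 — Resonance condition Im(Z)=0 gives ω₀ = 1/√(LC).
Step 2 — ω₀ = 1/√(0.0075·3.69e-05) = 1901 rad/s.
Step 3 — f₀ = ω₀/(2π) = 302.5 Hz.

f₀ = 302.5 Hz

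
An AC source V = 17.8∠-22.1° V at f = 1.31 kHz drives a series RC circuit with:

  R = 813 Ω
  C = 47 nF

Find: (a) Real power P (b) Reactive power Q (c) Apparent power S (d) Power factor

Step 1 — Angular frequency: ω = 2π·f = 2π·1310 = 8231 rad/s.
Step 2 — Component impedances:
  R: Z = R = 813 Ω
  C: Z = 1/(jωC) = -j/(ω·C) = 0 - j2585 Ω
Step 3 — Series combination: Z_total = R + C = 813 - j2585 Ω = 2710∠-72.5° Ω.
Step 4 — Source phasor: V = 17.8∠-22.1° V = 16.49 - j6.697 V.
Step 5 — Current: I = V / Z = 0.004183 + j0.005064 A = 0.006569∠50.4° A.
Step 6 — Complex power: S = V·I* = 0.03508 - j0.1115 VA.
Step 7 — Real power: P = Re(S) = 0.03508 W.
Step 8 — Reactive power: Q = Im(S) = -0.1115 VAR.
Step 9 — Apparent power: |S| = 0.1169 VA.
Step 10 — Power factor: PF = P/|S| = 0.3 (leading).

(a) P = 0.03508 W  (b) Q = -0.1115 VAR  (c) S = 0.1169 VA  (d) PF = 0.3 (leading)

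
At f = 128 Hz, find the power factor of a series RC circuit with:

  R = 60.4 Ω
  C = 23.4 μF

Step 1 — Angular frequency: ω = 2π·f = 2π·128 = 804.2 rad/s.
Step 2 — Component impedances:
  R: Z = R = 60.4 Ω
  C: Z = 1/(jωC) = -j/(ω·C) = 0 - j53.14 Ω
Step 3 — Series combination: Z_total = R + C = 60.4 - j53.14 Ω = 80.45∠-41.3° Ω.
Step 4 — Power factor: PF = cos(φ) = Re(Z)/|Z| = 60.4/80.45 = 0.7508.
Step 5 — Type: Im(Z) = -53.14 ⇒ leading (phase φ = -41.3°).

PF = 0.7508 (leading, φ = -41.3°)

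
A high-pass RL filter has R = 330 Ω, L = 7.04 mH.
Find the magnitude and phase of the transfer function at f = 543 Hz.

Step 1 — Angular frequency: ω = 2π·543 = 3412 rad/s.
Step 2 — Transfer function: H(jω) = jωL/(R + jωL).
Step 3 — Numerator jωL = j·24.02; denominator R + jωL = 330 + j24.02.
Step 4 — H = 0.00527 + j0.0724.
Step 5 — Magnitude: |H| = 0.07259 (-22.8 dB); phase: φ = 85.8°.

|H| = 0.07259 (-22.8 dB), φ = 85.8°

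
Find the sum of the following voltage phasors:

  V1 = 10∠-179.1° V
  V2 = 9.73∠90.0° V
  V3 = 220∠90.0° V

Step 1 — Convert each phasor to rectangular form:
  V1 = 10·(cos(-179.1°) + j·sin(-179.1°)) = -9.999 - j0.1571 V
  V2 = 9.73·(cos(90.0°) + j·sin(90.0°)) = 0 + j9.73 V
  V3 = 220·(cos(90.0°) + j·sin(90.0°)) = 0 + j220 V
Step 2 — Sum components: V_total = -9.999 + j229.6 V.
Step 3 — Convert to polar: |V_total| = 229.8 V, ∠V_total = 92.5°.

V_total = 229.8∠92.5° V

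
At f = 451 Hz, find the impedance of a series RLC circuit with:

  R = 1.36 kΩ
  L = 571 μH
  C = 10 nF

Step 1 — Angular frequency: ω = 2π·f = 2π·451 = 2834 rad/s.
Step 2 — Component impedances:
  R: Z = R = 1360 Ω
  L: Z = jωL = j·2834·0.000571 = 0 + j1.618 Ω
  C: Z = 1/(jωC) = -j/(ω·C) = 0 - j3.529e+04 Ω
Step 3 — Series combination: Z_total = R + L + C = 1360 - j3.529e+04 Ω = 3.531e+04∠-87.8° Ω.

Z = 1360 - j3.529e+04 Ω = 3.531e+04∠-87.8° Ω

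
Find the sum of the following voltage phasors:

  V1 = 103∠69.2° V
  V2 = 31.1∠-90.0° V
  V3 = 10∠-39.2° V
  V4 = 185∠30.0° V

Step 1 — Convert each phasor to rectangular form:
  V1 = 103·(cos(69.2°) + j·sin(69.2°)) = 36.58 + j96.29 V
  V2 = 31.1·(cos(-90.0°) + j·sin(-90.0°)) = 0 - j31.1 V
  V3 = 10·(cos(-39.2°) + j·sin(-39.2°)) = 7.749 - j6.32 V
  V4 = 185·(cos(30.0°) + j·sin(30.0°)) = 160.2 + j92.5 V
Step 2 — Sum components: V_total = 204.5 + j151.4 V.
Step 3 — Convert to polar: |V_total| = 254.5 V, ∠V_total = 36.5°.

V_total = 254.5∠36.5° V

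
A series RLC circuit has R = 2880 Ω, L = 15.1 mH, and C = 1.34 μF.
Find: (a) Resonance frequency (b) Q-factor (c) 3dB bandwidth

Step 1 — Resonance: ω₀ = 1/√(LC) = 1/√(0.0151·1.34e-06) = 7030 rad/s.
Step 2 — f₀ = ω₀/(2π) = 1119 Hz.
Step 3 — Series Q: Q = ω₀L/R = 7030·0.0151/2880 = 0.03686.
Step 4 — Bandwidth: Δω = ω₀/Q = 1.907e+05 rad/s; BW = Δω/(2π) = 3.036e+04 Hz.

(a) f₀ = 1119 Hz  (b) Q = 0.03686  (c) BW = 3.036e+04 Hz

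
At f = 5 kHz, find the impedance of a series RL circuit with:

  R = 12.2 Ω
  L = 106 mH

Step 1 — Angular frequency: ω = 2π·f = 2π·5000 = 3.142e+04 rad/s.
Step 2 — Component impedances:
  R: Z = R = 12.2 Ω
  L: Z = jωL = j·3.142e+04·0.106 = 0 + j3330 Ω
Step 3 — Series combination: Z_total = R + L = 12.2 + j3330 Ω = 3330∠89.8° Ω.

Z = 12.2 + j3330 Ω = 3330∠89.8° Ω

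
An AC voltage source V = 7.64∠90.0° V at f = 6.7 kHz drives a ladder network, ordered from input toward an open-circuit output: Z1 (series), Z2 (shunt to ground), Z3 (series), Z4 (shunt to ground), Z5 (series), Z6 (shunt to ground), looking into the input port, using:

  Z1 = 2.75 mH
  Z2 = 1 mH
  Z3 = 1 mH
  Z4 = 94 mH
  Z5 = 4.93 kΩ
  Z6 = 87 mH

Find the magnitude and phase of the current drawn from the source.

Step 1 — Angular frequency: ω = 2π·f = 2π·6700 = 4.21e+04 rad/s.
Step 2 — Component impedances:
  Z1: Z = jωL = j·4.21e+04·0.00275 = 0 + j115.8 Ω
  Z2: Z = jωL = j·4.21e+04·0.001 = 0 + j42.1 Ω
  Z3: Z = jωL = j·4.21e+04·0.001 = 0 + j42.1 Ω
  Z4: Z = jωL = j·4.21e+04·0.094 = 0 + j3957 Ω
  Z5: Z = R = 4930 Ω
  Z6: Z = jωL = j·4.21e+04·0.087 = 0 + j3662 Ω
Step 3 — Ladder network (open output): work backward from the far end, alternating series and parallel combinations. Z_in = 0.2185 + j157.3 Ω = 157.3∠89.9° Ω.
Step 4 — Source phasor: V = 7.64∠90.0° V = 0 + j7.64 V.
Step 5 — Ohm's law: I = V / Z_total = (0 + j7.64) / (0.2185 + j157.3) = 0.04858 + j6.751e-05 A.
Step 6 — Convert to polar: |I| = 0.04858 A, ∠I = 0.1°.

I = 0.04858∠0.1° A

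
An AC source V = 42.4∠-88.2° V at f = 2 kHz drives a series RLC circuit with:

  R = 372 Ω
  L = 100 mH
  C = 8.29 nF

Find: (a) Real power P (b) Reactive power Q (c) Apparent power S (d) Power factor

Step 1 — Angular frequency: ω = 2π·f = 2π·2000 = 1.257e+04 rad/s.
Step 2 — Component impedances:
  R: Z = R = 372 Ω
  L: Z = jωL = j·1.257e+04·0.1 = 0 + j1257 Ω
  C: Z = 1/(jωC) = -j/(ω·C) = 0 - j9599 Ω
Step 3 — Series combination: Z_total = R + L + C = 372 - j8343 Ω = 8351∠-87.4° Ω.
Step 4 — Source phasor: V = 42.4∠-88.2° V = 1.332 - j42.38 V.
Step 5 — Current: I = V / Z = 0.005077 - j6.674e-05 A = 0.005077∠-0.8° A.
Step 6 — Complex power: S = V·I* = 0.00959 - j0.2151 VA.
Step 7 — Real power: P = Re(S) = 0.00959 W.
Step 8 — Reactive power: Q = Im(S) = -0.2151 VAR.
Step 9 — Apparent power: |S| = 0.2153 VA.
Step 10 — Power factor: PF = P/|S| = 0.04455 (leading).

(a) P = 0.00959 W  (b) Q = -0.2151 VAR  (c) S = 0.2153 VA  (d) PF = 0.04455 (leading)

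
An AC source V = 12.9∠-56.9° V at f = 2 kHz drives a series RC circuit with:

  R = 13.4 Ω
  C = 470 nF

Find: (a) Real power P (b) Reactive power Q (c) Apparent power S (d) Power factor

Step 1 — Angular frequency: ω = 2π·f = 2π·2000 = 1.257e+04 rad/s.
Step 2 — Component impedances:
  R: Z = R = 13.4 Ω
  C: Z = 1/(jωC) = -j/(ω·C) = 0 - j169.3 Ω
Step 3 — Series combination: Z_total = R + C = 13.4 - j169.3 Ω = 169.8∠-85.5° Ω.
Step 4 — Source phasor: V = 12.9∠-56.9° V = 7.045 - j10.81 V.
Step 5 — Current: I = V / Z = 0.0667 + j0.03633 A = 0.07595∠28.6° A.
Step 6 — Complex power: S = V·I* = 0.0773 - j0.9767 VA.
Step 7 — Real power: P = Re(S) = 0.0773 W.
Step 8 — Reactive power: Q = Im(S) = -0.9767 VAR.
Step 9 — Apparent power: |S| = 0.9798 VA.
Step 10 — Power factor: PF = P/|S| = 0.0789 (leading).

(a) P = 0.0773 W  (b) Q = -0.9767 VAR  (c) S = 0.9798 VA  (d) PF = 0.0789 (leading)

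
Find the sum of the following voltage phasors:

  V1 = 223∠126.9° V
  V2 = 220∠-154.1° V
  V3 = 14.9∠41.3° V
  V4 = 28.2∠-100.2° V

Step 1 — Convert each phasor to rectangular form:
  V1 = 223·(cos(126.9°) + j·sin(126.9°)) = -133.9 + j178.3 V
  V2 = 220·(cos(-154.1°) + j·sin(-154.1°)) = -197.9 - j96.1 V
  V3 = 14.9·(cos(41.3°) + j·sin(41.3°)) = 11.19 + j9.834 V
  V4 = 28.2·(cos(-100.2°) + j·sin(-100.2°)) = -4.994 - j27.75 V
Step 2 — Sum components: V_total = -325.6 + j64.31 V.
Step 3 — Convert to polar: |V_total| = 331.9 V, ∠V_total = 168.8°.

V_total = 331.9∠168.8° V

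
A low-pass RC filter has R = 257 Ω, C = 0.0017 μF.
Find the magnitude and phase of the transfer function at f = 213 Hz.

Step 1 — Angular frequency: ω = 2π·213 = 1338 rad/s.
Step 2 — Transfer function: H(jω) = 1/(1 + jωRC).
Step 3 — Denominator: 1 + jωRC = 1 + j·1338·257·1.7e-09 = 1 + j0.0005847.
Step 4 — H = 1 - j0.0005847.
Step 5 — Magnitude: |H| = 1 (-0.0 dB); phase: φ = -0.0°.

|H| = 1 (-0.0 dB), φ = -0.0°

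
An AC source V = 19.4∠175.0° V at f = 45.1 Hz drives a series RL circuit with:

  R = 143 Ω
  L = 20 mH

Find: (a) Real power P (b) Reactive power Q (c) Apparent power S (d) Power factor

Step 1 — Angular frequency: ω = 2π·f = 2π·45.1 = 283.4 rad/s.
Step 2 — Component impedances:
  R: Z = R = 143 Ω
  L: Z = jωL = j·283.4·0.02 = 0 + j5.667 Ω
Step 3 — Series combination: Z_total = R + L = 143 + j5.667 Ω = 143.1∠2.3° Ω.
Step 4 — Source phasor: V = 19.4∠175.0° V = -19.33 + j1.691 V.
Step 5 — Current: I = V / Z = -0.1345 + j0.01715 A = 0.1356∠172.7° A.
Step 6 — Complex power: S = V·I* = 2.628 + j0.1041 VA.
Step 7 — Real power: P = Re(S) = 2.628 W.
Step 8 — Reactive power: Q = Im(S) = 0.1041 VAR.
Step 9 — Apparent power: |S| = 2.63 VA.
Step 10 — Power factor: PF = P/|S| = 0.9992 (lagging).

(a) P = 2.628 W  (b) Q = 0.1041 VAR  (c) S = 2.63 VA  (d) PF = 0.9992 (lagging)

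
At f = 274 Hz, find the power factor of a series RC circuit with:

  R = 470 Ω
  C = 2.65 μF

Step 1 — Angular frequency: ω = 2π·f = 2π·274 = 1722 rad/s.
Step 2 — Component impedances:
  R: Z = R = 470 Ω
  C: Z = 1/(jωC) = -j/(ω·C) = 0 - j219.2 Ω
Step 3 — Series combination: Z_total = R + C = 470 - j219.2 Ω = 518.6∠-25.0° Ω.
Step 4 — Power factor: PF = cos(φ) = Re(Z)/|Z| = 470/518.6 = 0.9063.
Step 5 — Type: Im(Z) = -219.2 ⇒ leading (phase φ = -25.0°).

PF = 0.9063 (leading, φ = -25.0°)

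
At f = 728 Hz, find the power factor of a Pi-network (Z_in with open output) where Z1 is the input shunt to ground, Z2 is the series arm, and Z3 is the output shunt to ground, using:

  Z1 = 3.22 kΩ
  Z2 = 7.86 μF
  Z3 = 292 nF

Step 1 — Angular frequency: ω = 2π·f = 2π·728 = 4574 rad/s.
Step 2 — Component impedances:
  Z1: Z = R = 3220 Ω
  Z2: Z = 1/(jωC) = -j/(ω·C) = 0 - j27.81 Ω
  Z3: Z = 1/(jωC) = -j/(ω·C) = 0 - j748.7 Ω
Step 3 — With open output, the series arm Z2 and the output shunt Z3 appear in series to ground: Z2 + Z3 = 0 - j776.5 Ω.
Step 4 — Parallel with input shunt Z1: Z_in = Z1 || (Z2 + Z3) = 177 - j733.8 Ω = 754.9∠-76.4° Ω.
Step 5 — Power factor: PF = cos(φ) = Re(Z)/|Z| = 176.97/754.87 = 0.2344.
Step 6 — Type: Im(Z) = -733.8 ⇒ leading (phase φ = -76.4°).

PF = 0.2344 (leading, φ = -76.4°)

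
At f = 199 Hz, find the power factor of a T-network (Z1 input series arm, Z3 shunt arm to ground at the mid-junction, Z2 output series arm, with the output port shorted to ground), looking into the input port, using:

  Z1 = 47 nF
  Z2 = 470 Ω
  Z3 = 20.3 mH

Step 1 — Angular frequency: ω = 2π·f = 2π·199 = 1250 rad/s.
Step 2 — Component impedances:
  Z1: Z = 1/(jωC) = -j/(ω·C) = 0 - j1.702e+04 Ω
  Z2: Z = R = 470 Ω
  Z3: Z = jωL = j·1250·0.0203 = 0 + j25.38 Ω
Step 3 — With the output port shorted to ground, the output series arm Z2 runs from the junction to ground; the shunt arm Z3 also runs from the junction to ground. They appear in parallel: Z3 || Z2 = 1.367 + j25.31 Ω.
Step 4 — Series with input arm Z1: Z_in = Z1 + (Z3 || Z2) = 1.367 - j1.699e+04 Ω = 1.699e+04∠-90.0° Ω.
Step 5 — Power factor: PF = cos(φ) = Re(Z)/|Z| = 1.3668/16991 = 8.044e-05.
Step 6 — Type: Im(Z) = -1.699e+04 ⇒ leading (phase φ = -90.0°).

PF = 8.044e-05 (leading, φ = -90.0°)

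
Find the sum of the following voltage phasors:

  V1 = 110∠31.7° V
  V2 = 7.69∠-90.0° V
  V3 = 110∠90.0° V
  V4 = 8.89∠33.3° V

Step 1 — Convert each phasor to rectangular form:
  V1 = 110·(cos(31.7°) + j·sin(31.7°)) = 93.59 + j57.8 V
  V2 = 7.69·(cos(-90.0°) + j·sin(-90.0°)) = 0 - j7.69 V
  V3 = 110·(cos(90.0°) + j·sin(90.0°)) = 0 + j110 V
  V4 = 8.89·(cos(33.3°) + j·sin(33.3°)) = 7.43 + j4.881 V
Step 2 — Sum components: V_total = 101 + j165 V.
Step 3 — Convert to polar: |V_total| = 193.5 V, ∠V_total = 58.5°.

V_total = 193.5∠58.5° V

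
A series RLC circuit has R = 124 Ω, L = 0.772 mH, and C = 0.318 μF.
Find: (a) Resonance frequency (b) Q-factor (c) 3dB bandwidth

Step 1 — Resonance: ω₀ = 1/√(LC) = 1/√(0.000772·3.18e-07) = 6.382e+04 rad/s.
Step 2 — f₀ = ω₀/(2π) = 1.016e+04 Hz.
Step 3 — Series Q: Q = ω₀L/R = 6.382e+04·0.000772/124 = 0.3974.
Step 4 — Bandwidth: Δω = ω₀/Q = 1.606e+05 rad/s; BW = Δω/(2π) = 2.556e+04 Hz.

(a) f₀ = 1.016e+04 Hz  (b) Q = 0.3974  (c) BW = 2.556e+04 Hz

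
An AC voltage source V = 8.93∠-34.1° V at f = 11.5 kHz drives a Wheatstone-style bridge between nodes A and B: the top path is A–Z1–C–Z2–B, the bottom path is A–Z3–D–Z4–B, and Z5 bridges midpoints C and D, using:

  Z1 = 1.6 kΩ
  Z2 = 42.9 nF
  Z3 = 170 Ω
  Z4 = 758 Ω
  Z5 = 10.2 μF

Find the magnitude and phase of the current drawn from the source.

Step 1 — Angular frequency: ω = 2π·f = 2π·1.15e+04 = 7.226e+04 rad/s.
Step 2 — Component impedances:
  Z1: Z = R = 1600 Ω
  Z2: Z = 1/(jωC) = -j/(ω·C) = 0 - j322.6 Ω
  Z3: Z = R = 170 Ω
  Z4: Z = R = 758 Ω
  Z5: Z = 1/(jωC) = -j/(ω·C) = 0 - j1.357 Ω
Step 3 — Bridge requires nodal analysis (the Z5 bridge couples midpoints C and D, so the two paths cannot be reduced to a simple series/parallel combination). Setting node B to ground and injecting 1 A at node A, the 3-node admittance system at A, C, D solves to V_A = Z_AB = 270.6 - j273.7 Ω = 384.9∠-45.3° Ω.
Step 4 — Source phasor: V = 8.93∠-34.1° V = 7.395 - j5.007 V.
Step 5 — Ohm's law: I = V / Z_total = (7.395 - j5.007) / (270.6 - j273.7) = 0.02276 + j0.004515 A.
Step 6 — Convert to polar: |I| = 0.0232 A, ∠I = 11.2°.

I = 0.0232∠11.2° A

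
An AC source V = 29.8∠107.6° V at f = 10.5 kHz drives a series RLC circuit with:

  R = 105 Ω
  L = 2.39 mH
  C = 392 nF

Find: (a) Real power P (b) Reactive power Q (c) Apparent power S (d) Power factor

Step 1 — Angular frequency: ω = 2π·f = 2π·1.05e+04 = 6.597e+04 rad/s.
Step 2 — Component impedances:
  R: Z = R = 105 Ω
  L: Z = jωL = j·6.597e+04·0.00239 = 0 + j157.7 Ω
  C: Z = 1/(jωC) = -j/(ω·C) = 0 - j38.67 Ω
Step 3 — Series combination: Z_total = R + L + C = 105 + j119 Ω = 158.7∠48.6° Ω.
Step 4 — Source phasor: V = 29.8∠107.6° V = -9.011 + j28.41 V.
Step 5 — Current: I = V / Z = 0.09665 + j0.161 A = 0.1878∠59.0° A.
Step 6 — Complex power: S = V·I* = 3.702 + j4.196 VA.
Step 7 — Real power: P = Re(S) = 3.702 W.
Step 8 — Reactive power: Q = Im(S) = 4.196 VAR.
Step 9 — Apparent power: |S| = 5.595 VA.
Step 10 — Power factor: PF = P/|S| = 0.6616 (lagging).

(a) P = 3.702 W  (b) Q = 4.196 VAR  (c) S = 5.595 VA  (d) PF = 0.6616 (lagging)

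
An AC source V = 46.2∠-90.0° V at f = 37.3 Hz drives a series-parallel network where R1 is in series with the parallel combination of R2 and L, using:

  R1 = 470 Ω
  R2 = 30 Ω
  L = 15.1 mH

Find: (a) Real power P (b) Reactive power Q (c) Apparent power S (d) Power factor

Step 1 — Angular frequency: ω = 2π·f = 2π·37.3 = 234.4 rad/s.
Step 2 — Component impedances:
  R1: Z = R = 470 Ω
  R2: Z = R = 30 Ω
  L: Z = jωL = j·234.4·0.0151 = 0 + j3.539 Ω
Step 3 — Parallel branch: R2 || L = 1/(1/R2 + 1/L) = 0.4117 + j3.49 Ω.
Step 4 — Series with R1: Z_total = R1 + (R2 || L) = 470.4 + j3.49 Ω = 470.4∠0.4° Ω.
Step 5 — Source phasor: V = 46.2∠-90.0° V = 0 - j46.2 V.
Step 6 — Current: I = V / Z = -0.0007287 - j0.09821 A = 0.09821∠-90.4° A.
Step 7 — Complex power: S = V·I* = 4.537 + j0.03366 VA.
Step 8 — Real power: P = Re(S) = 4.537 W.
Step 9 — Reactive power: Q = Im(S) = 0.03366 VAR.
Step 10 — Apparent power: |S| = 4.537 VA.
Step 11 — Power factor: PF = P/|S| = 1 (lagging).

(a) P = 4.537 W  (b) Q = 0.03366 VAR  (c) S = 4.537 VA  (d) PF = 1 (lagging)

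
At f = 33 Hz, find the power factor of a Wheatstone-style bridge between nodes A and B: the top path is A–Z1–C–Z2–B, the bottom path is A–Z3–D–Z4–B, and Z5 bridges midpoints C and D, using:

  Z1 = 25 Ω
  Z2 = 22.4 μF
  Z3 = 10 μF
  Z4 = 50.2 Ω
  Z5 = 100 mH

Step 1 — Angular frequency: ω = 2π·f = 2π·33 = 207.3 rad/s.
Step 2 — Component impedances:
  Z1: Z = R = 25 Ω
  Z2: Z = 1/(jωC) = -j/(ω·C) = 0 - j215.3 Ω
  Z3: Z = 1/(jωC) = -j/(ω·C) = 0 - j482.3 Ω
  Z4: Z = R = 50.2 Ω
  Z5: Z = jωL = j·207.3·0.1 = 0 + j20.73 Ω
Step 3 — Bridge requires nodal analysis (the Z5 bridge couples midpoints C and D, so the two paths cannot be reduced to a simple series/parallel combination). Setting node B to ground and injecting 1 A at node A, the 3-node admittance system at A, C, D solves to V_A = Z_AB = 85.43 + j6.895 Ω = 85.71∠4.6° Ω.
Step 4 — Power factor: PF = cos(φ) = Re(Z)/|Z| = 85.428/85.706 = 0.9968.
Step 5 — Type: Im(Z) = 6.895 ⇒ lagging (phase φ = 4.6°).

PF = 0.9968 (lagging, φ = 4.6°)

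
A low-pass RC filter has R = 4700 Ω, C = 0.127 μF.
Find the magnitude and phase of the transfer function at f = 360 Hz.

Step 1 — Angular frequency: ω = 2π·360 = 2262 rad/s.
Step 2 — Transfer function: H(jω) = 1/(1 + jωRC).
Step 3 — Denominator: 1 + jωRC = 1 + j·2262·4700·1.27e-07 = 1 + j1.35.
Step 4 — H = 0.3542 - j0.4783.
Step 5 — Magnitude: |H| = 0.5952 (-4.5 dB); phase: φ = -53.5°.

|H| = 0.5952 (-4.5 dB), φ = -53.5°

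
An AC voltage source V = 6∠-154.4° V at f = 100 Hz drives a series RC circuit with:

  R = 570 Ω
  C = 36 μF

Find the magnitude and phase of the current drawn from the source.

Step 1 — Angular frequency: ω = 2π·f = 2π·100 = 628.3 rad/s.
Step 2 — Component impedances:
  R: Z = R = 570 Ω
  C: Z = 1/(jωC) = -j/(ω·C) = 0 - j44.21 Ω
Step 3 — Series combination: Z_total = R + C = 570 - j44.21 Ω = 571.7∠-4.4° Ω.
Step 4 — Source phasor: V = 6∠-154.4° V = -5.411 - j2.593 V.
Step 5 — Ohm's law: I = V / Z_total = (-5.411 - j2.593) / (570 - j44.21) = -0.009086 - j0.005253 A.
Step 6 — Convert to polar: |I| = 0.01049 A, ∠I = -150.0°.

I = 0.01049∠-150.0° A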